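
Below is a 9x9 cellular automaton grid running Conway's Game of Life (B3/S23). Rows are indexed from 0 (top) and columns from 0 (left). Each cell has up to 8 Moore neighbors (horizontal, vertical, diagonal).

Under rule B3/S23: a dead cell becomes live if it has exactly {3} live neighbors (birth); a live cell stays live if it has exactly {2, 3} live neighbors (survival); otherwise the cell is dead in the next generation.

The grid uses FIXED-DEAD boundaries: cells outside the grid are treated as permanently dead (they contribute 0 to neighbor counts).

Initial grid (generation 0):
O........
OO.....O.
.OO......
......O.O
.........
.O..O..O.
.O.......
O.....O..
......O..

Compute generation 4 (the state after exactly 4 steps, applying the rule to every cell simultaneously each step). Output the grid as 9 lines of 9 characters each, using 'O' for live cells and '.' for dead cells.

Answer: .O.......
..O......
..O......
.........
.........
.........
.........
.........
.........

Derivation:
Simulating step by step:
Generation 0 (given above): 15 live cells
Generation 1: 11 live cells
OO.......
O.O......
OOO....O.
.........
.......O.
.........
OO.......
.........
.........
Generation 2: 6 live cells
OO.......
..O......
O.O......
.O.......
.........
.........
.........
.........
.........
Generation 3: 5 live cells
.O.......
O.O......
..O......
.O.......
.........
.........
.........
.........
.........
Generation 4: 3 live cells
(generation 4 grid is the final answer)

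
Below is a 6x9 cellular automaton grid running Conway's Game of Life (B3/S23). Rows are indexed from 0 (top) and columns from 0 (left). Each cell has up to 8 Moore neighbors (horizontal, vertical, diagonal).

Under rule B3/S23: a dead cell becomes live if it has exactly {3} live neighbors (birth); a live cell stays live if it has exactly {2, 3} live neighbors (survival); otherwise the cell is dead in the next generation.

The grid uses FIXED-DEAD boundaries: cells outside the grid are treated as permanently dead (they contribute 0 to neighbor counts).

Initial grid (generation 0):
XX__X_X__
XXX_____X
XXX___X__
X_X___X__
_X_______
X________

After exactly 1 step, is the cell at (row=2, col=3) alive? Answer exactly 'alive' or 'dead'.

Simulating step by step:
Generation 0 (given above): 17 live cells
Generation 1: 11 live cells
X_X______
___X_X_X_
___X___X_
X_X______
XX_______
_________

Cell (2,3) at generation 1: 1 -> alive

Answer: alive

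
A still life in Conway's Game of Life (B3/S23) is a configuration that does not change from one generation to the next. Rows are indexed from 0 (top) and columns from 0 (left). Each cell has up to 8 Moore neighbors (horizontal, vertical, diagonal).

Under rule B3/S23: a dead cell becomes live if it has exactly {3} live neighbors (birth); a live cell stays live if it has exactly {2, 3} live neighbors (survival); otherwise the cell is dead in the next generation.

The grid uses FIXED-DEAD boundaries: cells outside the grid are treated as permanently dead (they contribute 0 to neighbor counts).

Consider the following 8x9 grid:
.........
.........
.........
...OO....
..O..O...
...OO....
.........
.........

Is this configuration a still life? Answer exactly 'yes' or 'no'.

Answer: yes

Derivation:
Compute generation 1 and compare to generation 0 (given above):
Generation 1:
.........
.........
.........
...OO....
..O..O...
...OO....
.........
.........
The grids are IDENTICAL -> still life.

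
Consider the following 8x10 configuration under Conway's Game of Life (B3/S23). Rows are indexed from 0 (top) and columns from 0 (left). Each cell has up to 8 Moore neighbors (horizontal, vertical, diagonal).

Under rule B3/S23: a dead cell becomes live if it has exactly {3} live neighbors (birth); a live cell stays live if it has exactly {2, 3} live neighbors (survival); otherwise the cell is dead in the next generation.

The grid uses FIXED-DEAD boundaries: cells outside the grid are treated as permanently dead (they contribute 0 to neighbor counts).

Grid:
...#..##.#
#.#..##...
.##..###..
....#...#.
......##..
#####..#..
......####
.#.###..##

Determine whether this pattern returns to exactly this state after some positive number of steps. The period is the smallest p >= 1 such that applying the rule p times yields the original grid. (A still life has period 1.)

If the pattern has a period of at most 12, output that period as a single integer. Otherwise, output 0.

Simulating and comparing each generation to the original:
Gen 0 (original, given above): 33 live cells
Gen 1: 31 live cells, differs from original
Gen 2: 27 live cells, differs from original
Gen 3: 30 live cells, differs from original
Gen 4: 28 live cells, differs from original
Gen 5: 24 live cells, differs from original
Gen 6: 20 live cells, differs from original
Gen 7: 20 live cells, differs from original
Gen 8: 25 live cells, differs from original
Gen 9: 22 live cells, differs from original
Gen 10: 25 live cells, differs from original
Gen 11: 22 live cells, differs from original
Gen 12: 25 live cells, differs from original
No period found within 12 steps.

Answer: 0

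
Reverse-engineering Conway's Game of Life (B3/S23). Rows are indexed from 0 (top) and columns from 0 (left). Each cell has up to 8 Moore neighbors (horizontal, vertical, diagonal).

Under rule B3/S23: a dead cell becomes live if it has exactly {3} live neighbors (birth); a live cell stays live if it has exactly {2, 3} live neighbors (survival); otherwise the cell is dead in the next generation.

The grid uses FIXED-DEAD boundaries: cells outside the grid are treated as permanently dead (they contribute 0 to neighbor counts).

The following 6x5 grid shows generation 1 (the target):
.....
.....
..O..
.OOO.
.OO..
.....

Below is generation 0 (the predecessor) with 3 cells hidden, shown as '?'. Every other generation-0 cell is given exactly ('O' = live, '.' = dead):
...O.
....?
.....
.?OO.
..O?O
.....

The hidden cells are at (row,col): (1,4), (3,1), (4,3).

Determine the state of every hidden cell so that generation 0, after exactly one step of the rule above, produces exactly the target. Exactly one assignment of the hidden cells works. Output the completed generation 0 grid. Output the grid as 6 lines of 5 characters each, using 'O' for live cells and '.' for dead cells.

Answer: ...O.
.....
.....
.OOO.
..O.O
.....

Derivation:
Hidden generation-0 cells (in order): (1,4), (3,1), (4,3).
A hidden cell only influences target cells in its own 3x3 neighborhood. Try each of the 2^3 = 8 assignments, step the completed generation 0 forward once under B3/S23, and compare with the target:
  (1,4)=. (3,1)=. (4,3)=. -> step gives (2,2)='.' but target has 'O' -> reject
  (1,4)=. (3,1)=. (4,3)=O -> step gives (2,2)='.' but target has 'O' -> reject
  (1,4)=. (3,1)=O (4,3)=. -> step reproduces the target at every cell -> ACCEPT
  (1,4)=. (3,1)=O (4,3)=O -> step gives (3,2)='.' but target has 'O' -> reject
  (1,4)=O (3,1)=. (4,3)=. -> step gives (2,2)='.' but target has 'O' -> reject
  (1,4)=O (3,1)=. (4,3)=O -> step gives (2,2)='.' but target has 'O' -> reject
  (1,4)=O (3,1)=O (4,3)=. -> step gives (2,3)='O' but target has '.' -> reject
  (1,4)=O (3,1)=O (4,3)=O -> step gives (2,3)='O' but target has '.' -> reject
Unique solution: (1,4)=dead, (3,1)=live, (4,3)=dead.
Check: live-neighbor counts of every cell in the completed generation 0:
00101
00111
12321
12332
13341
01121
Applying B3/S23 to generation 0 with these counts gives:
.....
.....
..O..
.OOO.
.OO..
.....
which matches the target exactly.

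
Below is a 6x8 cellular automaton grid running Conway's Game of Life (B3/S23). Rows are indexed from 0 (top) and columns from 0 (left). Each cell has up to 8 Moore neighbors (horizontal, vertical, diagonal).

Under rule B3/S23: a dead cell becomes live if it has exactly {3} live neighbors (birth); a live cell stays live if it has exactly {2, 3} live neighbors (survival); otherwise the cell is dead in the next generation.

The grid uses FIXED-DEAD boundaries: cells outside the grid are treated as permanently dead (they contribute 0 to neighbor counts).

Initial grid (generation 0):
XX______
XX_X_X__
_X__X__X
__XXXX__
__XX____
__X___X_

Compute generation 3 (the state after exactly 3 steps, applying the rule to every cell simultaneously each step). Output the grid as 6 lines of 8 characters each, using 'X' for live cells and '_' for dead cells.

Simulating step by step:
Generation 0 (given above): 17 live cells
Generation 1: 13 live cells
XXX_____
____X___
XX____X_
_X___X__
_X___X__
__XX____
Generation 2: 12 live cells
_X______
__X_____
XX___X__
_XX__XX_
_X__X___
__X_____
Generation 3: 12 live cells
(generation 3 grid is the final answer)

Answer: ________
X_X_____
X____XX_
__X_XXX_
_X_X_X__
________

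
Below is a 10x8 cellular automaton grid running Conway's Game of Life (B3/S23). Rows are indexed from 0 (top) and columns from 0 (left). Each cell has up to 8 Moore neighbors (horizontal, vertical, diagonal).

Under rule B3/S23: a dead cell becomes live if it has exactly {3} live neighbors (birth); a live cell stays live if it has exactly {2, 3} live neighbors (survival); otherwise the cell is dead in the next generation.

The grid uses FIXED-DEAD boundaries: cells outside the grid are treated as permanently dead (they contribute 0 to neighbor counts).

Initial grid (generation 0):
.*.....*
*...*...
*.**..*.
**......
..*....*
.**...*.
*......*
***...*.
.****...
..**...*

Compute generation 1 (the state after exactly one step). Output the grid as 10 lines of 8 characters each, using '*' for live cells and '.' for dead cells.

Answer: ........
*.**....
*.**....
*..*....
*.*.....
.**...**
*.....**
*.......
*...*...
.*..*...

Derivation:
Simulating step by step:
Generation 0 (given above): 28 live cells
Generation 1: 22 live cells
(generation 1 grid is the final answer)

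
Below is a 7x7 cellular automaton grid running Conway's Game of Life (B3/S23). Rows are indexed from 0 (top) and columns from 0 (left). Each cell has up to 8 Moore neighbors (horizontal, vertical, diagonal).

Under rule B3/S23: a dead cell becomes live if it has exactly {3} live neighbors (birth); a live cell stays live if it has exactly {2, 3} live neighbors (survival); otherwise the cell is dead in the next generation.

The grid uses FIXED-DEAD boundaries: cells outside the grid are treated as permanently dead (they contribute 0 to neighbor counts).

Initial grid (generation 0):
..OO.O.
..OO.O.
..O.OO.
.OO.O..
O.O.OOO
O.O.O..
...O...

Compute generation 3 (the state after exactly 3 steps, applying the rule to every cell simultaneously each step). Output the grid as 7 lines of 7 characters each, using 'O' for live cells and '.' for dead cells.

Simulating step by step:
Generation 0 (given above): 21 live cells
Generation 1: 14 live cells
..OO...
.O...OO
.....O.
..O...O
O.O.O..
..O.O..
...O...
Generation 2: 15 live cells
..O....
..O.OOO
.....O.
.O.O.O.
..O..O.
.OO.O..
...O...
Generation 3: 17 live cells
(generation 3 grid is the final answer)

Answer: ...O.O.
...OOOO
..OO...
..O..OO
.....O.
.OO.O..
..OO...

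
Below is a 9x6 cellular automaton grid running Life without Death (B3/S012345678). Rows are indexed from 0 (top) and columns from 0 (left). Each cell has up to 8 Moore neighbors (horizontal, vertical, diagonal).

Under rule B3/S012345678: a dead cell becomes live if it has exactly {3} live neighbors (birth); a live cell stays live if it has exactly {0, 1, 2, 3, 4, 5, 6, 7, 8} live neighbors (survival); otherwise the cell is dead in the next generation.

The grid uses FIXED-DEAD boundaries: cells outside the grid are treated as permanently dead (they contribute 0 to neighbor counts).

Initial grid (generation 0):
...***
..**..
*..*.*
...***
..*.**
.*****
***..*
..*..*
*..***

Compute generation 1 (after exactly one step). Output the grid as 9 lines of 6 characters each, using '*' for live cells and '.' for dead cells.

Simulating step by step:
Generation 0 (given above): 29 live cells
Generation 1: 35 live cells
(generation 1 grid is the final answer)

Answer: ..****
..**.*
*..*.*
..****
.**.**
******
***..*
*.*..*
*..***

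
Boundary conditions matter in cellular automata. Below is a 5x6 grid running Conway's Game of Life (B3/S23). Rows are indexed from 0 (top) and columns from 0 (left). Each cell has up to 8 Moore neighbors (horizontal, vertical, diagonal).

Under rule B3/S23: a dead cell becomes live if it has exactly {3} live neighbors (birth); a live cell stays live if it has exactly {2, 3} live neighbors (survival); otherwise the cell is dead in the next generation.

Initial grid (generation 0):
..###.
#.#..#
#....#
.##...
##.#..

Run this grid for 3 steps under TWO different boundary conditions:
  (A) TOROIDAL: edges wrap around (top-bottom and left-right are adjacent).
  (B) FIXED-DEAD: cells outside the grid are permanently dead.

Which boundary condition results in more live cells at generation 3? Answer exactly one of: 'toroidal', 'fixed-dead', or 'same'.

Answer: fixed-dead

Derivation:
Under TOROIDAL boundary, generation 3:
#..#..
.#.#.#
......
.#....
.#....
Population = 7

Under FIXED-DEAD boundary, generation 3:
..###.
.#..#.
.###..
..##..
.#....
Population = 11

Comparison: toroidal=7, fixed-dead=11 -> fixed-dead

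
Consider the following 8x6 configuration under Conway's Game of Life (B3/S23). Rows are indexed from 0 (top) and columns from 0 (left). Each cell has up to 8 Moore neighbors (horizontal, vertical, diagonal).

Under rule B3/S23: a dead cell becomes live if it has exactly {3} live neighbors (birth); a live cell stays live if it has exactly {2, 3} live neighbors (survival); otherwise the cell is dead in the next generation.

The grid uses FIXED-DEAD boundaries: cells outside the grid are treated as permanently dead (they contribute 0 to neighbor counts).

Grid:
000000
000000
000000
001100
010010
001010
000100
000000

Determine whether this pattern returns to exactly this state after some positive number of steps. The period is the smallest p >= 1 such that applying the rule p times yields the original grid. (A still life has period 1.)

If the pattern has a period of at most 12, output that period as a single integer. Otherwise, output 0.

Simulating and comparing each generation to the original:
Gen 0 (original, given above): 7 live cells
Gen 1: 7 live cells, MATCHES original -> period = 1

Answer: 1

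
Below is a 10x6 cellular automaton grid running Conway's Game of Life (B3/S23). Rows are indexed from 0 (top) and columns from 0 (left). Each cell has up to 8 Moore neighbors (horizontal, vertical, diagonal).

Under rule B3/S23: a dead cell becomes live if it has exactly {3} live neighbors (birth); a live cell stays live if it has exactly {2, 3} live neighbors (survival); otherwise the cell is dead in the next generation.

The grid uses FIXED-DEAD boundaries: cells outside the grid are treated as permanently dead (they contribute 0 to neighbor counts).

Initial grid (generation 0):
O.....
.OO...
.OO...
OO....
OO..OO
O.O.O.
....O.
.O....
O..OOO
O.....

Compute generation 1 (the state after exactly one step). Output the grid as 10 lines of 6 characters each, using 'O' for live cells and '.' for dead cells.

Answer: .O....
O.O...
......
......
..OOOO
O...O.
.O.O..
...O.O
OO..O.
....O.

Derivation:
Simulating step by step:
Generation 0 (given above): 21 live cells
Generation 1: 17 live cells
(generation 1 grid is the final answer)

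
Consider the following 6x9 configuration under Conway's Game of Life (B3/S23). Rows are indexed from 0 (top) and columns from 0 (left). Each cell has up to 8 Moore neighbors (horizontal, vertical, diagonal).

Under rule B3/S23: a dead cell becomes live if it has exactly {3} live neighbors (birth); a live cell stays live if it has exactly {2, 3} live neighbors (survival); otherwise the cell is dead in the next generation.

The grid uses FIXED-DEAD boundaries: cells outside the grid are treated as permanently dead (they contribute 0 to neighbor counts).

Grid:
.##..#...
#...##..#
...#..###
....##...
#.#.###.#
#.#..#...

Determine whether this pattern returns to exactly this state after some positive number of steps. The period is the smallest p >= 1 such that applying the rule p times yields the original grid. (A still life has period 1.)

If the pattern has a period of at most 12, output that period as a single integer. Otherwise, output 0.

Simulating and comparing each generation to the original:
Gen 0 (original, given above): 22 live cells
Gen 1: 19 live cells, differs from original
Gen 2: 16 live cells, differs from original
Gen 3: 14 live cells, differs from original
Gen 4: 12 live cells, differs from original
Gen 5: 18 live cells, differs from original
Gen 6: 11 live cells, differs from original
Gen 7: 8 live cells, differs from original
Gen 8: 4 live cells, differs from original
Gen 9: 4 live cells, differs from original
Gen 10: 4 live cells, differs from original
Gen 11: 4 live cells, differs from original
Gen 12: 4 live cells, differs from original
No period found within 12 steps.

Answer: 0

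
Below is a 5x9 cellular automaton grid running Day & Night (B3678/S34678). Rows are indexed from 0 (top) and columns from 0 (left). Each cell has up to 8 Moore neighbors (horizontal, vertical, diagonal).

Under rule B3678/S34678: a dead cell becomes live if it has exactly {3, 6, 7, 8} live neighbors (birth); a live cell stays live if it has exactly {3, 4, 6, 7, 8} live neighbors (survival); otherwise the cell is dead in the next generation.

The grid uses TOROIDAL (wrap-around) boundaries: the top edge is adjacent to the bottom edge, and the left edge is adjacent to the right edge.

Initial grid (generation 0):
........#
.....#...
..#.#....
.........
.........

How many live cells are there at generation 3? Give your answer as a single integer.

Answer: 0

Derivation:
Simulating step by step:
Generation 0 (given above): 4 live cells
Generation 1: 0 live cells
.........
.........
.........
.........
.........
Generation 2: 0 live cells
.........
.........
.........
.........
.........
Generation 3: 0 live cells
.........
.........
.........
.........
.........
Population at generation 3: 0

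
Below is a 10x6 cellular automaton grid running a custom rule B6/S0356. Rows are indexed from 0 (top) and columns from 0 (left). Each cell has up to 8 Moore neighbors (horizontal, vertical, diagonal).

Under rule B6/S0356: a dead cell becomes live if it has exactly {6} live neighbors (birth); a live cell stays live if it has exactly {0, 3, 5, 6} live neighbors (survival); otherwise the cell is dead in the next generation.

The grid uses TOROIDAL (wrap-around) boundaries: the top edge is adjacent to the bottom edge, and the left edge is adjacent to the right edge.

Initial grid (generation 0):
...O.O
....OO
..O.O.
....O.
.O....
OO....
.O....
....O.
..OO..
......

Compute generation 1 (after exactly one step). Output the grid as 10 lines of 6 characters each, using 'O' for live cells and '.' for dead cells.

Answer: ......
.....O
..O.O.
......
......
OO....
......
......
......
......

Derivation:
Simulating step by step:
Generation 0 (given above): 14 live cells
Generation 1: 5 live cells
(generation 1 grid is the final answer)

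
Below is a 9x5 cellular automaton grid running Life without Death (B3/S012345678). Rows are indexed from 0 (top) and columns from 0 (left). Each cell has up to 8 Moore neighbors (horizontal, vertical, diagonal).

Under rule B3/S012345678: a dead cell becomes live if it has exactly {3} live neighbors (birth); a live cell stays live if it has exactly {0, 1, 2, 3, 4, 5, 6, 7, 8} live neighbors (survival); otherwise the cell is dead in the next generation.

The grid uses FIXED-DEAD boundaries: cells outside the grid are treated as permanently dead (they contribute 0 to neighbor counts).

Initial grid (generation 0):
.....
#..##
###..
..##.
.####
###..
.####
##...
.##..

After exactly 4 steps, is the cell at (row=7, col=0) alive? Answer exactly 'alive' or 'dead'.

Answer: alive

Derivation:
Simulating step by step:
Generation 0 (given above): 23 live cells
Generation 1: 29 live cells
.....
#.###
###.#
#.###
#####
###..
.####
##...
###..
Generation 2: 30 live cells
...#.
#.###
###.#
#.###
#####
###..
.####
##...
###..
Generation 3: 32 live cells
..###
#.###
###.#
#.###
#####
###..
.####
##...
###..
Generation 4: 33 live cells
.####
#.###
###.#
#.###
#####
###..
.####
##...
###..

Cell (7,0) at generation 4: 1 -> alive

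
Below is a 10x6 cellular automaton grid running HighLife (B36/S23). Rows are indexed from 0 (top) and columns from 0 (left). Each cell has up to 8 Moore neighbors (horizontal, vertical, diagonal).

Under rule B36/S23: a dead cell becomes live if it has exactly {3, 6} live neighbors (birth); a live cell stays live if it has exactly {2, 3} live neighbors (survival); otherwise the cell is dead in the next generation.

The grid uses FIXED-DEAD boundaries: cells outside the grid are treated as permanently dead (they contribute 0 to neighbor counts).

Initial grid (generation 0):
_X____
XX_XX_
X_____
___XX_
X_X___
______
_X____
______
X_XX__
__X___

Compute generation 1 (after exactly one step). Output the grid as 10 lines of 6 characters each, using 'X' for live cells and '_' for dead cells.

Simulating step by step:
Generation 0 (given above): 15 live cells
Generation 1: 21 live cells
(generation 1 grid is the final answer)

Answer: XXX___
XXX___
XXX___
_X_X__
___X__
_X____
______
_XX___
_XXX__
_XXX__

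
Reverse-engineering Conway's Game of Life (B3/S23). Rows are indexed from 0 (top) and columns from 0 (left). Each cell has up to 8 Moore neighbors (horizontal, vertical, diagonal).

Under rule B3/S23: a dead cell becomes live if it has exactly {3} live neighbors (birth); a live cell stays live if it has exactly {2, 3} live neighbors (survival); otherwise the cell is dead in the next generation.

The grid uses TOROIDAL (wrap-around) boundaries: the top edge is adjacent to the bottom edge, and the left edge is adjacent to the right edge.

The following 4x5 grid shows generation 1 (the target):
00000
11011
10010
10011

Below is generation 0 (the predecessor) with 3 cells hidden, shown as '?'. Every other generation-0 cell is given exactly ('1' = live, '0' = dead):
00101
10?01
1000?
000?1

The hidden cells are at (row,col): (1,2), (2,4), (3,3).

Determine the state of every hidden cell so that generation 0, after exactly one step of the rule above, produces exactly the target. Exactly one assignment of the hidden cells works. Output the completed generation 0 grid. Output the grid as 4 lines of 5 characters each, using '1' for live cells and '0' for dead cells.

Hidden generation-0 cells (in order): (1,2), (2,4), (3,3).
A hidden cell only influences target cells in its own 3x3 neighborhood. Try each of the 2^3 = 8 assignments, step the completed generation 0 forward once under B3/S23, and compare with the target:
  (1,2)=0 (2,4)=0 (3,3)=0 -> step gives (0,4)='1' but target has '0' -> reject
  (1,2)=0 (2,4)=0 (3,3)=1 -> step reproduces the target at every cell -> ACCEPT
  (1,2)=0 (2,4)=1 (3,3)=0 -> step gives (0,4)='1' but target has '0' -> reject
  (1,2)=0 (2,4)=1 (3,3)=1 -> step gives (1,0)='0' but target has '1' -> reject
  (1,2)=1 (2,4)=0 (3,3)=0 -> step gives (0,1)='1' but target has '0' -> reject
  (1,2)=1 (2,4)=0 (3,3)=1 -> step gives (0,1)='1' but target has '0' -> reject
  (1,2)=1 (2,4)=1 (3,3)=0 -> step gives (0,1)='1' but target has '0' -> reject
  (1,2)=1 (2,4)=1 (3,3)=1 -> step gives (0,1)='1' but target has '0' -> reject
Unique solution: (1,2)=dead, (2,4)=dead, (3,3)=live.
Check: live-neighbor counts of every cell in the completed generation 0:
42154
33133
32135
32233
Applying B3/S23 to generation 0 with these counts gives:
00000
11011
10010
10011
which matches the target exactly.

Answer: 00101
10001
10000
00011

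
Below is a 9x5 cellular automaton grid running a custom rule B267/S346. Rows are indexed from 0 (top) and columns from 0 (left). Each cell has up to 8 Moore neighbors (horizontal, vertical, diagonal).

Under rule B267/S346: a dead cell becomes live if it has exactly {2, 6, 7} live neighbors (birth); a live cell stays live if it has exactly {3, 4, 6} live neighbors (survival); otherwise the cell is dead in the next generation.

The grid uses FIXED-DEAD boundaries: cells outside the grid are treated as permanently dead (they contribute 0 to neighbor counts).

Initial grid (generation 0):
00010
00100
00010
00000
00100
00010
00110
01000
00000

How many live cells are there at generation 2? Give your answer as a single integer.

Answer: 19

Derivation:
Simulating step by step:
Generation 0 (given above): 8 live cells
Generation 1: 13 live cells
00100
00001
00100
00110
00010
01011
01101
00010
00000
Generation 2: 19 live cells
00010
01100
01001
01111
01010
10011
10101
01001
00000
Population at generation 2: 19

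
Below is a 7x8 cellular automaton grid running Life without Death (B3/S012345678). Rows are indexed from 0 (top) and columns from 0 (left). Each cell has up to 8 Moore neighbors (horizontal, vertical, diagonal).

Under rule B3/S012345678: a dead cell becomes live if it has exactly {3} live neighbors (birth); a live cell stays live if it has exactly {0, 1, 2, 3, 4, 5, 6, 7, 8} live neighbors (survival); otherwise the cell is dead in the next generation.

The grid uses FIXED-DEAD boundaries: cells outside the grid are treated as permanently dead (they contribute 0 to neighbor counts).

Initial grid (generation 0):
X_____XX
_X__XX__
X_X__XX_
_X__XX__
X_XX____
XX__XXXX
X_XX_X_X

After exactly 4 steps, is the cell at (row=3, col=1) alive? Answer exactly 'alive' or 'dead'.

Answer: alive

Derivation:
Simulating step by step:
Generation 0 (given above): 27 live cells
Generation 1: 33 live cells
X____XXX
XX__XX_X
X_XX_XX_
XX__XXX_
X_XX____
XX__XXXX
X_XX_X_X
Generation 2: 39 live cells
XX__XXXX
XXXXXX_X
X_XX_XXX
XX__XXX_
X_XX___X
XX__XXXX
X_XX_X_X
Generation 3: 39 live cells
XX__XXXX
XXXXXX_X
X_XX_XXX
XX__XXX_
X_XX___X
XX__XXXX
X_XX_X_X
Generation 4: 39 live cells
XX__XXXX
XXXXXX_X
X_XX_XXX
XX__XXX_
X_XX___X
XX__XXXX
X_XX_X_X

Cell (3,1) at generation 4: 1 -> alive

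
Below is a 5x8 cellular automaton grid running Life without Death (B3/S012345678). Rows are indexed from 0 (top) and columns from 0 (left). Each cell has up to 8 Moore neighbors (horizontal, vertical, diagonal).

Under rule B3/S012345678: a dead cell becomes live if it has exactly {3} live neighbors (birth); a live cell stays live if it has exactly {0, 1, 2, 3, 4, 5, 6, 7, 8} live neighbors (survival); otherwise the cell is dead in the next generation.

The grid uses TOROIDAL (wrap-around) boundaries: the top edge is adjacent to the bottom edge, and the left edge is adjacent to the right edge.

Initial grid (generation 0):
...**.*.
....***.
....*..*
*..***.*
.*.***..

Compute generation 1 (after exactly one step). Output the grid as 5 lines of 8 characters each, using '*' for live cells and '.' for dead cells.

Answer: ..***.*.
....****
*...*..*
*.****.*
**.***.*

Derivation:
Simulating step by step:
Generation 0 (given above): 17 live cells
Generation 1: 23 live cells
(generation 1 grid is the final answer)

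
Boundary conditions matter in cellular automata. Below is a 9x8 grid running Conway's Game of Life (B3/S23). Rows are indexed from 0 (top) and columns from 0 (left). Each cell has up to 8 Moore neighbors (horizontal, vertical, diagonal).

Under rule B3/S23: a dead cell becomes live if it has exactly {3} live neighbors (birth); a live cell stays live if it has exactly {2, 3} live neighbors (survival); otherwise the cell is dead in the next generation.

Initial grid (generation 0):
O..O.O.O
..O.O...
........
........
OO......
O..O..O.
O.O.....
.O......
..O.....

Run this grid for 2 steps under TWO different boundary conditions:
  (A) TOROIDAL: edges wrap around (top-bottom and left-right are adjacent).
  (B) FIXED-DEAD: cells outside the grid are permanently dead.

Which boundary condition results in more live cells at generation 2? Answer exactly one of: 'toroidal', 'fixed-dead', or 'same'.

Answer: toroidal

Derivation:
Under TOROIDAL boundary, generation 2:
O...O...
....O...
........
O.......
OO.....O
..O.....
O.OO...O
...O...O
O.......
Population = 15

Under FIXED-DEAD boundary, generation 2:
...OO...
...OO...
........
........
OO......
O.O.....
O.OO....
.OO.....
........
Population = 13

Comparison: toroidal=15, fixed-dead=13 -> toroidal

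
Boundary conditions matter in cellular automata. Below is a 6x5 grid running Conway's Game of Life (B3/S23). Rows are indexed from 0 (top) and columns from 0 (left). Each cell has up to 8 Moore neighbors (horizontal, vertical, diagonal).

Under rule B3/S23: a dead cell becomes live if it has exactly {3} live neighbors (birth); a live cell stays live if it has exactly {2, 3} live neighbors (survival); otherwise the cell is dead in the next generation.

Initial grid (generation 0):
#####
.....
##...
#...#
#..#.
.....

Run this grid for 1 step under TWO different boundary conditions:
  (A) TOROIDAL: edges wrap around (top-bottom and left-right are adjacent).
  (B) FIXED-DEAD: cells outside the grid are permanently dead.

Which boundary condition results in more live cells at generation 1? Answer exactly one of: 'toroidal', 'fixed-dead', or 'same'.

Answer: toroidal

Derivation:
Under TOROIDAL boundary, generation 1:
#####
...#.
##..#
.....
#....
.....
Population = 10

Under FIXED-DEAD boundary, generation 1:
.###.
...#.
##...
#....
.....
.....
Population = 7

Comparison: toroidal=10, fixed-dead=7 -> toroidal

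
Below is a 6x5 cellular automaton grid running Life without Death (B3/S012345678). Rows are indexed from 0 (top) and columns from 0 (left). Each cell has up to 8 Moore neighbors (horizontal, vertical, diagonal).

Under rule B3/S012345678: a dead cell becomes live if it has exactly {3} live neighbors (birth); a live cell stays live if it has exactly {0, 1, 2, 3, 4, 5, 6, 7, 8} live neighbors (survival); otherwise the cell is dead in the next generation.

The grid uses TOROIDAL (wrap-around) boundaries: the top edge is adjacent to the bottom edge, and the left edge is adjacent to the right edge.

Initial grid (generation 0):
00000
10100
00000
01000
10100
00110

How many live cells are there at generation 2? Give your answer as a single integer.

Simulating step by step:
Generation 0 (given above): 7 live cells
Generation 1: 13 live cells
01110
10100
01000
01000
10110
01110
Generation 2: 21 live cells
11111
10110
11100
11000
10111
11110
Population at generation 2: 21

Answer: 21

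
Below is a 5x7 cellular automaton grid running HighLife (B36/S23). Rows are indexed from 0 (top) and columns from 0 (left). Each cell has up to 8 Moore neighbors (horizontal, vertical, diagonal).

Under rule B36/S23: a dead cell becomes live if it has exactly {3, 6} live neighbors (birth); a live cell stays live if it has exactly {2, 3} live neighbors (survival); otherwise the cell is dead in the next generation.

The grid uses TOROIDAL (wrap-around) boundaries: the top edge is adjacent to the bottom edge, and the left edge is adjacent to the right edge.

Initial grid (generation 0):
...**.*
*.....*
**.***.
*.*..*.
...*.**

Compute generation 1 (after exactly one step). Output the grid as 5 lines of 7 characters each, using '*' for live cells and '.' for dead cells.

Simulating step by step:
Generation 0 (given above): 16 live cells
Generation 1: 16 live cells
(generation 1 grid is the final answer)

Answer: ...**..
.**....
..*****
*.*.*.*
*.**...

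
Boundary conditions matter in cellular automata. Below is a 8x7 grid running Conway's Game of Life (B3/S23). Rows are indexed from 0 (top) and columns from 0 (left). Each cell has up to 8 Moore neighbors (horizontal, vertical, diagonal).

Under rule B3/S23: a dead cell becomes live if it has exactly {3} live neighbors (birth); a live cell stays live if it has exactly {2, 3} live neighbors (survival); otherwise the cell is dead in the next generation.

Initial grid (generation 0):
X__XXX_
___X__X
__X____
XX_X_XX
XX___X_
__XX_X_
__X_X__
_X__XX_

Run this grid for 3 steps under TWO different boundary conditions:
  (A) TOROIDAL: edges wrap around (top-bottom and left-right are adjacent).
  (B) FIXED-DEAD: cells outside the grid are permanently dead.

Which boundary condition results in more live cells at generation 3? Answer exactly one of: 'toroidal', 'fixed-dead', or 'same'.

Under TOROIDAL boundary, generation 3:
X___XX_
XX__XX_
_____X_
__X____
X_XXXXX
X__X_XX
X___XXX
____X__
Population = 24

Under FIXED-DEAD boundary, generation 3:
__X____
_X_____
XX_____
X______
_XXX___
_X_XX__
_______
__XXX__
Population = 14

Comparison: toroidal=24, fixed-dead=14 -> toroidal

Answer: toroidal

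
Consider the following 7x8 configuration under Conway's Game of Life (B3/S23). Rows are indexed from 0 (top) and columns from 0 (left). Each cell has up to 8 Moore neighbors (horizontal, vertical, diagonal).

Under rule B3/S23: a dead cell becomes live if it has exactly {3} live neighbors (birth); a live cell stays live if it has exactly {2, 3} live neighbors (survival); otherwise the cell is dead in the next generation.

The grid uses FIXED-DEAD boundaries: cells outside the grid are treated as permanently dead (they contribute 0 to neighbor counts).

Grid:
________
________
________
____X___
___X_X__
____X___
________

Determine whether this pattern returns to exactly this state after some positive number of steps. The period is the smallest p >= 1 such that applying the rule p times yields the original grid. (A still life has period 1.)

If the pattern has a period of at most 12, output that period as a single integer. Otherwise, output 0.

Simulating and comparing each generation to the original:
Gen 0 (original, given above): 4 live cells
Gen 1: 4 live cells, MATCHES original -> period = 1

Answer: 1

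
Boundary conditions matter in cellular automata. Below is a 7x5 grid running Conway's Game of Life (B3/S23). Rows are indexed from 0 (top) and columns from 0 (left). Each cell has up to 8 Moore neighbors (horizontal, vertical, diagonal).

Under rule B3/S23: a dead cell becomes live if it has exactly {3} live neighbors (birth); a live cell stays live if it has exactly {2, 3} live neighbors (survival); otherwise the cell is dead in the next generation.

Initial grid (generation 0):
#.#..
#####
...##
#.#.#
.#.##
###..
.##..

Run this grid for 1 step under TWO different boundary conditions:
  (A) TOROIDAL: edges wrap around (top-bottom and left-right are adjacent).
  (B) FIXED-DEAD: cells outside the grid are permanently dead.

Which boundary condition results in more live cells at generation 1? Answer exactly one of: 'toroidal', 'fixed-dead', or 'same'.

Under TOROIDAL boundary, generation 1:
.....
.....
.....
.##..
.....
....#
...#.
Population = 4

Under FIXED-DEAD boundary, generation 1:
#.#..
#...#
#....
.##..
....#
#....
#.#..
Population = 11

Comparison: toroidal=4, fixed-dead=11 -> fixed-dead

Answer: fixed-dead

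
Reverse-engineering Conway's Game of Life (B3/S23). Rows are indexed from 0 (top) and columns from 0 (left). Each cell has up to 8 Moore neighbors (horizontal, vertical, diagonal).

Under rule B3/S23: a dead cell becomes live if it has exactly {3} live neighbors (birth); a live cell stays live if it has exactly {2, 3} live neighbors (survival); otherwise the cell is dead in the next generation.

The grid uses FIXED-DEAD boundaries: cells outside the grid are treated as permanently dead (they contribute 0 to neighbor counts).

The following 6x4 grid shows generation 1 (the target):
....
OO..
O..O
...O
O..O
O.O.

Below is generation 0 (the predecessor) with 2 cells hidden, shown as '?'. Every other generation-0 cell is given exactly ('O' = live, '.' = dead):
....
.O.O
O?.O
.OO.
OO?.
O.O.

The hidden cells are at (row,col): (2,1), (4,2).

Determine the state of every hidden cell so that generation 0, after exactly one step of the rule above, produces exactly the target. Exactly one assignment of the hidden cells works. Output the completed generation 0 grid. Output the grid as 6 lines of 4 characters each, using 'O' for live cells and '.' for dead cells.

Answer: ....
.O.O
OO.O
.OO.
OOO.
O.O.

Derivation:
Hidden generation-0 cells (in order): (2,1), (4,2).
A hidden cell only influences target cells in its own 3x3 neighborhood. Try each of the 2^2 = 4 assignments, step the completed generation 0 forward once under B3/S23, and compare with the target:
  (2,1)=. (4,2)=. -> step gives (1,0)='.' but target has 'O' -> reject
  (2,1)=. (4,2)=O -> step gives (1,0)='.' but target has 'O' -> reject
  (2,1)=O (4,2)=. -> step gives (3,3)='.' but target has 'O' -> reject
  (2,1)=O (4,2)=O -> step reproduces the target at every cell -> ACCEPT
Unique solution: (2,1)=live, (4,2)=live.
Check: live-neighbor counts of every cell in the completed generation 0:
1121
3241
3462
5653
3643
2522
Applying B3/S23 to generation 0 with these counts gives:
....
OO..
O..O
...O
O..O
O.O.
which matches the target exactly.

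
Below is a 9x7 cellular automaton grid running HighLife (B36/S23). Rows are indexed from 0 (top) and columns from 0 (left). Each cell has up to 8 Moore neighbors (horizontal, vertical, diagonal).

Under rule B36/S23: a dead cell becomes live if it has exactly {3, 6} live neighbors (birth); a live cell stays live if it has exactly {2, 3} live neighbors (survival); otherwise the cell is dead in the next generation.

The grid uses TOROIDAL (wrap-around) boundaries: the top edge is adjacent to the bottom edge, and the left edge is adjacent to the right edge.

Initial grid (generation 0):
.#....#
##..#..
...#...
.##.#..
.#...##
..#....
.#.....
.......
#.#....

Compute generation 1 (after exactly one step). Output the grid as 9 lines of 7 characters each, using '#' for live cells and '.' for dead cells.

Answer: ..#...#
###....
#..##..
######.
##.#.#.
###....
.......
.#.....
##.....

Derivation:
Simulating step by step:
Generation 0 (given above): 16 live cells
Generation 1: 24 live cells
(generation 1 grid is the final answer)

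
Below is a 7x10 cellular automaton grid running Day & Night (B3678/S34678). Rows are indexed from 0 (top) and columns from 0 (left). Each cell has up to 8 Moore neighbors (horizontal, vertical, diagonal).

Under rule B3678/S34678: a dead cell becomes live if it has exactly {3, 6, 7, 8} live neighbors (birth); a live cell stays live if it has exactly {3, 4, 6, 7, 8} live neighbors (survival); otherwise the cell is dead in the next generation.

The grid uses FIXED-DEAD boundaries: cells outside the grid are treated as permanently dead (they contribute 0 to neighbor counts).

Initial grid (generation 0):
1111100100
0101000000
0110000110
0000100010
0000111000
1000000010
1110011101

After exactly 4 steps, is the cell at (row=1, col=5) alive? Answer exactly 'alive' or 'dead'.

Simulating step by step:
Generation 0 (given above): 26 live cells
Generation 1: 17 live cells
0111000000
0011100110
0011000000
0001001000
0000010100
0000100000
0100000010
Generation 2: 12 live cells
0011100000
0011100000
0010000100
0010100000
0000101000
0000000000
0000000000
Generation 3: 13 live cells
0010100000
0111100000
0111100000
0000010000
0001010000
0000000000
0000000000
Generation 4: 11 live cells
0110000000
0111110000
0100110000
0000000000
0000100000
0000000000
0000000000

Cell (1,5) at generation 4: 1 -> alive

Answer: alive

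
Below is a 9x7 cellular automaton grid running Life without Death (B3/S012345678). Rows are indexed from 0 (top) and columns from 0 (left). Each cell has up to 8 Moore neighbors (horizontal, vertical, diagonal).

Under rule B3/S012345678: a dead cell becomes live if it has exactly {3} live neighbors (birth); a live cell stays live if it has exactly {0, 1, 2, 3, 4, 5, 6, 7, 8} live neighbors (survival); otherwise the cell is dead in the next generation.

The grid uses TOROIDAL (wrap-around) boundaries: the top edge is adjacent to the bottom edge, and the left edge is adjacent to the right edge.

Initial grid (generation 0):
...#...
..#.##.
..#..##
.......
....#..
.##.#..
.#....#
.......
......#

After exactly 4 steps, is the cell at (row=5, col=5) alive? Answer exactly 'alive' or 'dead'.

Answer: alive

Derivation:
Simulating step by step:
Generation 0 (given above): 14 live cells
Generation 1: 27 live cells
...###.
..#.###
..#####
.....#.
...##..
######.
###...#
#......
......#
Generation 2: 35 live cells
...###.
..#.###
..#####
..#..##
.#.##.#
######.
###.###
#......
....###
Generation 3: 40 live cells
...###.
..#.###
#######
.##..##
.#.##.#
######.
###.###
#..#...
...####
Generation 4: 42 live cells
..####.
..#.###
#######
.##..##
.#.##.#
######.
###.###
#..#...
..#####

Cell (5,5) at generation 4: 1 -> alive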